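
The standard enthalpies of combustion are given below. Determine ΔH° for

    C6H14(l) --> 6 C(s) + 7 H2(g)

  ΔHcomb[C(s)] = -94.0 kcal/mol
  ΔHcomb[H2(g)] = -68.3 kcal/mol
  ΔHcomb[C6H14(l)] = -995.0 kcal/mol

With combustion enthalpies, reactants minus products:
= [1·(-995.0)] − [6·(-94.0) + 7·(-68.3)]
= 47.1 kcal/mol

ΔH° = 47.1 kcal/mol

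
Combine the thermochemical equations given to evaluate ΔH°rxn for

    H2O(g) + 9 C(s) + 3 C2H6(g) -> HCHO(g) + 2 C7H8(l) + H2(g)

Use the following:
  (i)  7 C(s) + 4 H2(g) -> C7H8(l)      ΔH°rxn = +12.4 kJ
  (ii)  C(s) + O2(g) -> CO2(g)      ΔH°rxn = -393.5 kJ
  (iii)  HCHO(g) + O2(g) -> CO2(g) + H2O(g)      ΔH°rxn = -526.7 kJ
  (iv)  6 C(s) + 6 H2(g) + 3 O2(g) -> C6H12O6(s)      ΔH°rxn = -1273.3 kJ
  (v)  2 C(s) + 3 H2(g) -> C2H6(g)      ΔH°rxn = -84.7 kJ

ΔH°rxn = 412.1 kJ

(i) × 2: (2)·(+12.4) = +24.8 kJ
(ii) as written: -393.5 kJ
(iii) reversed: +526.7 kJ
(iv): not needed.
(v) reversed and × 3: (-3)·(-84.7) = +254.1 kJ
ΔH°rxn = (+24.8) + (-393.5) + (+526.7) + (+254.1) = 412.1 kJ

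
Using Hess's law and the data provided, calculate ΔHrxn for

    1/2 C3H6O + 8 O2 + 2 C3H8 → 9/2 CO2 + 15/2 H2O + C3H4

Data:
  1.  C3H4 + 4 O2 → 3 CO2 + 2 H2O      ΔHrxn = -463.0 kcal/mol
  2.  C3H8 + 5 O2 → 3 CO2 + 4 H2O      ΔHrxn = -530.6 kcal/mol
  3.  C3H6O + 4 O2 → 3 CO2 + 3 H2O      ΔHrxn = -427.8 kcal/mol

ΔHrxn = -812.1 kcal/mol

eq. 1 reversed (C3H4 must end up as a product): +463.0 kcal/mol
eq. 2 × 2 (scale by 2 for the 2 C3H8): (2)·(-530.6) = -1061.2 kcal/mol
eq. 3 × 1/2 (×1/2 to match 1/2 C3H6O in the target): (1/2)·(-427.8) = -213.9 kcal/mol
ΔHrxn = (-1)·(-463.0) + (2)·(-530.6) + (1/2)·(-427.8) = -812.1 kcal/mol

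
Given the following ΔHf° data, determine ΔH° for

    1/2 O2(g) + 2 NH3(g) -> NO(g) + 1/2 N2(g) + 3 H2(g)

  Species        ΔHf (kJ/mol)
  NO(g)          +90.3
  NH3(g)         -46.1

Products: 1·(+90.3) + 1/2·(+0.0) + 3·(+0.0) = +90.3
Reactants: 1/2·(+0.0) + 2·(-46.1) = -92.2
ΔH° = (+90.3) − (-92.2) = 182.5 kJ/mol

ΔH° = 182.5 kJ/mol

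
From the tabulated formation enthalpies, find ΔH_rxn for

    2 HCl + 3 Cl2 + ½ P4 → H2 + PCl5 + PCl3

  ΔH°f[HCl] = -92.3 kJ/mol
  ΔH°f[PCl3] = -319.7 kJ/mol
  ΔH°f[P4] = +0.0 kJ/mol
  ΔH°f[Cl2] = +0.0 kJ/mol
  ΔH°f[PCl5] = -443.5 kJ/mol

ΔH_rxn = -578.6 kJ/mol

ΔH°rxn = Σ nΔHf°(products) − Σ nΔHf°(reactants).
Products: 1·(+0.0) + 1·(-443.5) + 1·(-319.7) = -763.2
Reactants: 2·(-92.3) + 3·(+0.0) + 1/2·(+0.0) = -184.6
ΔH_rxn = (-763.2) − (-184.6) = -578.6 kJ/mol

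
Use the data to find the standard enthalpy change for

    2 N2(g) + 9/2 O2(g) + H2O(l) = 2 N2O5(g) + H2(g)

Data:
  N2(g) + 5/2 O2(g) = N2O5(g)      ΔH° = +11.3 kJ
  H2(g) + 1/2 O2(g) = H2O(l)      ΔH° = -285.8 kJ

ΔH° = 308.4 kJ

equation 1 × 2 (×2 to match 2 N2O5(g) in the target): (2)·(+11.3) = +22.6 kJ
equation 2 reversed (reverse to put H2O(l) on the reactant side): +285.8 kJ
Combining the equations, ΔH° = (2)·(+11.3) + (-1)·(-285.8) = 308.4 kJ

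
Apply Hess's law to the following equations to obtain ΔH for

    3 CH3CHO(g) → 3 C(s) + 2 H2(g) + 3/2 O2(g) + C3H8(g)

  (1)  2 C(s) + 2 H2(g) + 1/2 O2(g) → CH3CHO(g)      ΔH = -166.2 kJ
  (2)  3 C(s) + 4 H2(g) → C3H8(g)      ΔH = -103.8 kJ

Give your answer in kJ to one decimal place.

ΔH = 394.8 kJ

(1) reversed and × 3 (CH3CHO(g) must end up as a reactant; ×3 to match 3 CH3CHO(g) in the target): (-3)·(-166.2) = +498.6 kJ
(2) as written (C3H8(g) already on the product side): -103.8 kJ
By Hess's law, ΔH = (+498.6) + (-103.8) = 394.8 kJ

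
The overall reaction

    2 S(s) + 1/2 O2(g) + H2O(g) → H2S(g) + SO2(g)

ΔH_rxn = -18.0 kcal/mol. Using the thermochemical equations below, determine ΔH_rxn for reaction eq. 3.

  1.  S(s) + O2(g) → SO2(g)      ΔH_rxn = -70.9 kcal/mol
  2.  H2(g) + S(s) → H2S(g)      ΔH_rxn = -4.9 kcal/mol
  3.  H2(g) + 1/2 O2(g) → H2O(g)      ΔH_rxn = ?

eq. 1 as written (SO2(g) already on the product side): -70.9 kcal/mol
eq. 2 as written (H2S(g) already on the product side): -4.9 kcal/mol
eq. 3 reversed (reverse to put H2O(g) on the reactant side): contributes −x
-18.0 = (-70.9) + (-4.9) − x
x = (-18.0 − (-75.8)) / (-1) = -57.8 kcal/mol

ΔH_rxn = -57.8 kcal/mol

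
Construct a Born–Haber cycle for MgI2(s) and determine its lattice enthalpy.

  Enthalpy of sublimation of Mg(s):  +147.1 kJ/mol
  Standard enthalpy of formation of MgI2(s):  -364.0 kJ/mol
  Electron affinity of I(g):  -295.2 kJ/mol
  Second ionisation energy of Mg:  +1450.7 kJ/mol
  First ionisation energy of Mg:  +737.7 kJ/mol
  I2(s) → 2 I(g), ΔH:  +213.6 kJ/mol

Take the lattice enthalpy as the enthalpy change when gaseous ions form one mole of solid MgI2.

U = -2322.7 kJ/mol

ΔHf° = 1·ΔHsub + 1·(ΣIE) + 1·D(I2) + 2·EA + U
-364.0 = 1·(+147.1) + 1·(+2188.4) + 1·(+213.6) + 2·(-295.2) + U
U = -364.0 − (+1958.7) = -2322.7 kJ/mol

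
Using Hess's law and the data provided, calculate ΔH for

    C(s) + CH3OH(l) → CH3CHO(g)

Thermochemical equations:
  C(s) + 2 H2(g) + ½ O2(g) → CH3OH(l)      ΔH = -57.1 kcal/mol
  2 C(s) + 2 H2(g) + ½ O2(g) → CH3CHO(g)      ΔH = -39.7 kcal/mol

ΔH = 17.4 kcal/mol

equation 1 reversed: +57.1 kcal/mol
equation 2 as written: -39.7 kcal/mol
Summing the manipulated equations, ΔH = (-1)·(-57.1) + (1)·(-39.7) = 17.4 kcal/mol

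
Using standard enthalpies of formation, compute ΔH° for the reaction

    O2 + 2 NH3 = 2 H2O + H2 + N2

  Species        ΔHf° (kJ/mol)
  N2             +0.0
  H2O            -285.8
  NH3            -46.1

ΔH°rxn = Σ nΔHf°(products) − Σ nΔHf°(reactants).
Products: 2·(-285.8) + 1·(+0.0) + 1·(+0.0) = -571.6
Reactants: 1·(+0.0) + 2·(-46.1) = -92.2
ΔH° = (-571.6) − (-92.2) = -479.4 kJ/mol

ΔH° = -479.4 kJ/mol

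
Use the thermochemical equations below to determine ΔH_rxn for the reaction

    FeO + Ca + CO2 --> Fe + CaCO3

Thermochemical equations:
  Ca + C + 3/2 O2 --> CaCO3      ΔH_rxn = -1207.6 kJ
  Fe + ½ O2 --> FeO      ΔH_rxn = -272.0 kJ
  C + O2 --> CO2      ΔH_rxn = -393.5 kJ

ΔH_rxn = -542.1 kJ

equation 1 as written (CaCO3 already on the product side): -1207.6 kJ
equation 2 reversed (reverse to put FeO on the reactant side): +272.0 kJ
equation 3 reversed (reverse to put CO2 on the reactant side): +393.5 kJ
ΔH_rxn = (1)·(-1207.6) + (-1)·(-272.0) + (-1)·(-393.5) = -542.1 kJ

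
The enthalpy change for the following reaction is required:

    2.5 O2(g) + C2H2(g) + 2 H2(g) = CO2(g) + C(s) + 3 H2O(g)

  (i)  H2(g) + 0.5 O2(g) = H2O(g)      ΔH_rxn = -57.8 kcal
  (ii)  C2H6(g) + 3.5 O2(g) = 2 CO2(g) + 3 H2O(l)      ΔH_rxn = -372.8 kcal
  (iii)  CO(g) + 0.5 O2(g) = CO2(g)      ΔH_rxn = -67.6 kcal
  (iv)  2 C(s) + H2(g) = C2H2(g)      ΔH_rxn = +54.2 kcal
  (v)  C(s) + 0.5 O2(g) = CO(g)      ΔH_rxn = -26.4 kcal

(i) × 3 (scale by 3 for the 3 H2O(g)): (3)·(-57.8) = -173.4 kcal
(ii): not needed (C2H6(g) appears nowhere else).
(iii) as written: -67.6 kcal
(iv) reversed (reverse to put C2H2(g) on the reactant side): -54.2 kcal
(v) as written: -26.4 kcal
Combining the equations, ΔH_rxn = (-173.4) + (-67.6) + (-54.2) + (-26.4) = -321.6 kcal

ΔH_rxn = -321.6 kcal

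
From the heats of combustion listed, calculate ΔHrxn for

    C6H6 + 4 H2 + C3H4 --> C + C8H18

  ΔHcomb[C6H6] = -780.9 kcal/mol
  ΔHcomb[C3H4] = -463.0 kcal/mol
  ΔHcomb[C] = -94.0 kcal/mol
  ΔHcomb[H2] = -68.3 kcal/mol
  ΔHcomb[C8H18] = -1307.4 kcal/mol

With combustion enthalpies, reactants minus products:
= [1·(-780.9) + 4·(-68.3) + 1·(-463.0)] − [1·(-94.0) + 1·(-1307.4)]
= -115.7 kcal/mol

ΔHrxn = -115.7 kcal/mol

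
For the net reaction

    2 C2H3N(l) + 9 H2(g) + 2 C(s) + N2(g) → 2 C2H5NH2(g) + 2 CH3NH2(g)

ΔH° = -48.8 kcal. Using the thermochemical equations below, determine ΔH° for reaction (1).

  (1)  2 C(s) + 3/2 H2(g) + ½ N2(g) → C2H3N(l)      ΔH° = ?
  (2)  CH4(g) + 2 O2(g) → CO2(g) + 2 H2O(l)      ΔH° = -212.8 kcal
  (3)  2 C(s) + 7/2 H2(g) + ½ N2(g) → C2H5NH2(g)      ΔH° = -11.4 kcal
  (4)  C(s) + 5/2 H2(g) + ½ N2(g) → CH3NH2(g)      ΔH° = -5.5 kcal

ΔH° = 7.5 kcal

(1) reversed and × 2 (reverse to put C2H3N(l) on the reactant side; ×2 to match 2 C2H3N(l) in the target): contributes −2·x
(2): not needed (H2O(l) appears nowhere else).
(3) × 2 (×2 to match 2 C2H5NH2(g) in the target): (2)·(-11.4) = -22.8 kcal
(4) × 2 (×2 to match 2 CH3NH2(g) in the target): (2)·(-5.5) = -11.0 kcal
-48.8 = (-22.8) + (-11.0) − 2·x
x = (-48.8 − (-33.8)) / (-2) = 7.5 kcal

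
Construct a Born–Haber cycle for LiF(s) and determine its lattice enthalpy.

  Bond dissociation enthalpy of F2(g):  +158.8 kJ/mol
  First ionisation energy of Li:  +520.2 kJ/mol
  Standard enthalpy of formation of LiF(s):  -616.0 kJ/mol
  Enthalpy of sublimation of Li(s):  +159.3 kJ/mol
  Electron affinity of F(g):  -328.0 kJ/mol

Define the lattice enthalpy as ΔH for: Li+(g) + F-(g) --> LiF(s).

ΔHf° = 1·ΔHsub + 1·(ΣIE) + 1/2·D(F2) + 1·EA + U
-616.0 = 1·(+159.3) + 1·(+520.2) + 1/2·(+158.8) + 1·(-328.0) + U
U = -616.0 − (+430.9) = -1046.9 kJ/mol

U = -1046.9 kJ/mol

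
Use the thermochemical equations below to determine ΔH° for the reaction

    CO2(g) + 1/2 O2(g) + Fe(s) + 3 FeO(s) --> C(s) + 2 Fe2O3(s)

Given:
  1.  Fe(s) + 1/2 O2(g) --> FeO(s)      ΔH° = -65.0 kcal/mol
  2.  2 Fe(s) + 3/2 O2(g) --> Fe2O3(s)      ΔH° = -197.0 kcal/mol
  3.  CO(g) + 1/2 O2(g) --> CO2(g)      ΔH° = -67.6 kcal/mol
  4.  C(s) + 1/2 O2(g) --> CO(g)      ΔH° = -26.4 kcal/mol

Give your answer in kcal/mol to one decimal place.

eq. 1 reversed and × 3 (reverse to put FeO(s) on the reactant side; scale by 3 for the 3 FeO(s)): (-3)·(-65.0) = +195.0 kcal/mol
eq. 2 × 2 (scale by 2 for the 2 Fe2O3(s)): (2)·(-197.0) = -394.0 kcal/mol
eq. 3 reversed (CO2(g) must end up as a reactant): +67.6 kcal/mol
eq. 4 reversed (reverse to put C(s) on the product side): +26.4 kcal/mol
By Hess's law, ΔH° = (-3)·(-65.0) + (2)·(-197.0) + (-1)·(-67.6) + (-1)·(-26.4) = -105.0 kcal/mol

ΔH° = -105.0 kcal/mol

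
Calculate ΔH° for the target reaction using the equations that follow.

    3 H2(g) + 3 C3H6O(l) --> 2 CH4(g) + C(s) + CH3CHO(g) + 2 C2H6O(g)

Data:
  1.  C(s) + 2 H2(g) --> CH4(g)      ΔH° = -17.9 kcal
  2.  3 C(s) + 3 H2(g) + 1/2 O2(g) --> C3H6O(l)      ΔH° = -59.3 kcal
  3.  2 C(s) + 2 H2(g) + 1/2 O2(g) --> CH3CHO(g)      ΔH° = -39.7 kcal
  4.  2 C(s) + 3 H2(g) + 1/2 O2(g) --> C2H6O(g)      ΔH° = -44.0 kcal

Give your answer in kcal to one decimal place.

ΔH° = 14.4 kcal

eq. 1 × 2: (2)·(-17.9) = -35.8 kcal
eq. 2 reversed and × 3: (-3)·(-59.3) = +177.9 kcal
eq. 3 as written: -39.7 kcal
eq. 4 × 2: (2)·(-44.0) = -88.0 kcal
Combining the equations, ΔH° = (-35.8) + (+177.9) + (-39.7) + (-88.0) = 14.4 kcal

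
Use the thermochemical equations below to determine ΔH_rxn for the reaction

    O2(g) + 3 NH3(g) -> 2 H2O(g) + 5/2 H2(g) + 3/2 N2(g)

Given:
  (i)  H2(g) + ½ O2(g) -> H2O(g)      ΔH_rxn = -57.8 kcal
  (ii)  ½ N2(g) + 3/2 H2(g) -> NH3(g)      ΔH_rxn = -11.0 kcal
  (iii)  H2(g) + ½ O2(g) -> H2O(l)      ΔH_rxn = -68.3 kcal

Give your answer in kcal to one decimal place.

ΔH_rxn = -82.6 kcal

(i) × 2: (2)·(-57.8) = -115.6 kcal
(ii) reversed and × 3: (-3)·(-11.0) = +33.0 kcal
(iii): not needed.
Combining the equations, ΔH_rxn = (-115.6) + (+33.0) = -82.6 kcal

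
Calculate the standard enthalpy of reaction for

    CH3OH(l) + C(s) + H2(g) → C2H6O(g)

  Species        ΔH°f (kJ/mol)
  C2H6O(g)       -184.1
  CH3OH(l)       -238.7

ΔH°rxn = Σ nΔHf°(products) − Σ nΔHf°(reactants).
Products: 1·(-184.1) = -184.1
Reactants: 1·(-238.7) + 1·(+0.0) + 1·(+0.0) = -238.7
ΔH°rxn = (-184.1) − (-238.7) = 54.6 kJ/mol

ΔH°rxn = 54.6 kJ/mol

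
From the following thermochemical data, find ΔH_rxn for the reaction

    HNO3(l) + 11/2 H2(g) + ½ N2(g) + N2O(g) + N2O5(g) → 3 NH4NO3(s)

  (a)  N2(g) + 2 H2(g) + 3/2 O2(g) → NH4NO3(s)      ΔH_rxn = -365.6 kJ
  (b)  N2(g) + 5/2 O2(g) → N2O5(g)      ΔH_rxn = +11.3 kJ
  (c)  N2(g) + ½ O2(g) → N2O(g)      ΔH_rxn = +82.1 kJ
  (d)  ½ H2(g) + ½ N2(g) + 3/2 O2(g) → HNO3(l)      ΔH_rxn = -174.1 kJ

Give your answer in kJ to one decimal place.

(a) × 3 (×3 to match 3 NH4NO3(s) in the target): (3)·(-365.6) = -1096.8 kJ
(b) reversed (N2O5(g) must end up as a reactant): -11.3 kJ
(c) reversed (reverse to put N2O(g) on the reactant side): -82.1 kJ
(d) reversed (reverse to put HNO3(l) on the reactant side): +174.1 kJ
Combining the equations, ΔH_rxn = (-1096.8) + (-11.3) + (-82.1) + (+174.1) = -1016.1 kJ

ΔH_rxn = -1016.1 kJ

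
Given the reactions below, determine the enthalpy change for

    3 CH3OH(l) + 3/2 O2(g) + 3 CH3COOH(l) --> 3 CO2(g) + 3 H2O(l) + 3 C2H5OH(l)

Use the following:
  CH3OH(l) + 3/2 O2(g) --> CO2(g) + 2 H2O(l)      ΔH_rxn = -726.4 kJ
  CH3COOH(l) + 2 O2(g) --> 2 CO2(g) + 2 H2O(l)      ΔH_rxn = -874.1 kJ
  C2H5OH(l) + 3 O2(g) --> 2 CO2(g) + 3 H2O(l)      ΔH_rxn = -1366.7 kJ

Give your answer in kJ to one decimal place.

equation 1 × 3: (3)·(-726.4) = -2179.2 kJ
equation 2 × 3: (3)·(-874.1) = -2622.3 kJ
equation 3 reversed and × 3: (-3)·(-1366.7) = +4100.1 kJ
Since enthalpy is a state function, ΔH_rxn = (-2179.2) + (-2622.3) + (+4100.1) = -701.4 kJ

ΔH_rxn = -701.4 kJ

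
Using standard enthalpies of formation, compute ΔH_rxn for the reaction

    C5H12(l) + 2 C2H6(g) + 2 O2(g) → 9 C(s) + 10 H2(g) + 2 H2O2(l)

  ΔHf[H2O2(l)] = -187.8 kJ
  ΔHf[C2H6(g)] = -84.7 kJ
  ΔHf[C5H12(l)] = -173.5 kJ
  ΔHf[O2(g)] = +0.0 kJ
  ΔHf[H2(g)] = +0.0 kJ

Products: 9·(+0.0) + 10·(+0.0) + 2·(-187.8) = -375.6
Reactants: 1·(-173.5) + 2·(-84.7) + 2·(+0.0) = -342.9
ΔH_rxn = (-375.6) − (-342.9) = -32.7 kJ

ΔH_rxn = -32.7 kJ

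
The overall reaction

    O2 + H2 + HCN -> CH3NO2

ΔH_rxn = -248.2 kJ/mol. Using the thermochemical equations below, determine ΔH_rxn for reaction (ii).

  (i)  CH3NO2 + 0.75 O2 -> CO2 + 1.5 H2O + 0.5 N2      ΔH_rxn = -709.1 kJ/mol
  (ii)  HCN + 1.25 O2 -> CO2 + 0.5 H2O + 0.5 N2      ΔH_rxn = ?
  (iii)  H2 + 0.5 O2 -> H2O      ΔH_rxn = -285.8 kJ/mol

ΔH_rxn = -671.5 kJ/mol

(i) reversed (reverse to put CH3NO2 on the product side): +709.1 kJ/mol
(ii) as written (HCN already on the reactant side): contributes x
(iii) as written (H2 already on the reactant side): -285.8 kJ/mol
-248.2 = (+709.1) + (-285.8) + x
x = (-248.2 − (+423.3)) / (1) = -671.5 kJ/mol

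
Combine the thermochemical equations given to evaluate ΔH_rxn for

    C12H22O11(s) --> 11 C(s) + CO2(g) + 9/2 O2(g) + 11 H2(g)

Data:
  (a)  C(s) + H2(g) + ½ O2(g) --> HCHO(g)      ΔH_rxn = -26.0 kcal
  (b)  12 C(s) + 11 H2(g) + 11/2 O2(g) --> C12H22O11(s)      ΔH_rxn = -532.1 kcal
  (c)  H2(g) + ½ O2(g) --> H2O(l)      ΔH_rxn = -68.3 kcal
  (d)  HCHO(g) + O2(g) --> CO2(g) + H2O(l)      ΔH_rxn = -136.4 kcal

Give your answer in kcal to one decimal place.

ΔH_rxn = 438.0 kcal

(a) as written: -26.0 kcal
(b) reversed (reverse to put C12H22O11(s) on the reactant side): +532.1 kcal
(c) reversed: +68.3 kcal
(d) as written (CO2(g) already on the product side): -136.4 kcal
Combining the equations, ΔH_rxn = (-26.0) + (+532.1) + (+68.3) + (-136.4) = 438.0 kcal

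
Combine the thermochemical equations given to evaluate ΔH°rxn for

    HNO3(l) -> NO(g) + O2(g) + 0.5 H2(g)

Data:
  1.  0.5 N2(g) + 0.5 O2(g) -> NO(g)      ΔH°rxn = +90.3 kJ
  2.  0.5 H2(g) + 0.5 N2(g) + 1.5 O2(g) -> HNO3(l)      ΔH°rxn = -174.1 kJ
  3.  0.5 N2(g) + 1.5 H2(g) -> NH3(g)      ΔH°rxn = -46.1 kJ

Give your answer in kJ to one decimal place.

eq. 1 as written: +90.3 kJ
eq. 2 reversed: +174.1 kJ
eq. 3: not needed.
Since enthalpy is a state function, ΔH°rxn = (1)·(+90.3) + (-1)·(-174.1) = 264.4 kJ

ΔH°rxn = 264.4 kJ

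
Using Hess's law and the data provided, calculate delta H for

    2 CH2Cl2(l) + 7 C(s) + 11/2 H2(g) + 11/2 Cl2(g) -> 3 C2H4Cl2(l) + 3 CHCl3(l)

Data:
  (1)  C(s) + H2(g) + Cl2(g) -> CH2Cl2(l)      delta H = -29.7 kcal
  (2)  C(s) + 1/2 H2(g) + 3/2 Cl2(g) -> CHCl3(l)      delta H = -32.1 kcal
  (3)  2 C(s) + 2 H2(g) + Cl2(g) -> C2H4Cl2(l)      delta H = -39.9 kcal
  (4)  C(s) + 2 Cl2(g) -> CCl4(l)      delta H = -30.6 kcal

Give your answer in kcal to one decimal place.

delta H = -156.6 kcal

(1) reversed and × 2 (CH2Cl2(l) must end up as a reactant; scale by 2 for the 2 CH2Cl2(l)): (-2)·(-29.7) = +59.4 kcal
(2) × 3 (scale by 3 for the 3 CHCl3(l)): (3)·(-32.1) = -96.3 kcal
(3) × 3 (×3 to match 3 C2H4Cl2(l) in the target): (3)·(-39.9) = -119.7 kcal
(4): not needed (CCl4(l) appears nowhere else).
Since enthalpy is a state function, delta H = (-2)·(-29.7) + (3)·(-32.1) + (3)·(-39.9) = -156.6 kcal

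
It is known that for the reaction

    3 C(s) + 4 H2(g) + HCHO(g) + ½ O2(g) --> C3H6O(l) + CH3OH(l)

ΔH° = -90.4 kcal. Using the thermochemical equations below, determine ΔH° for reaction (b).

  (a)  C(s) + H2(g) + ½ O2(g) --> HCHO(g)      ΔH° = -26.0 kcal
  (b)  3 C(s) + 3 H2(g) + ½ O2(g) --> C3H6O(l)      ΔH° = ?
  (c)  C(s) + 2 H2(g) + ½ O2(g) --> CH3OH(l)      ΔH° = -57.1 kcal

ΔH° = -59.3 kcal

(a) reversed (HCHO(g) must end up as a reactant): +26.0 kcal
(b) as written (C3H6O(l) already on the product side): contributes x
(c) as written (CH3OH(l) already on the product side): -57.1 kcal
-90.4 = (+26.0) + (-57.1) + x
x = (-90.4 − (-31.1)) / (1) = -59.3 kcal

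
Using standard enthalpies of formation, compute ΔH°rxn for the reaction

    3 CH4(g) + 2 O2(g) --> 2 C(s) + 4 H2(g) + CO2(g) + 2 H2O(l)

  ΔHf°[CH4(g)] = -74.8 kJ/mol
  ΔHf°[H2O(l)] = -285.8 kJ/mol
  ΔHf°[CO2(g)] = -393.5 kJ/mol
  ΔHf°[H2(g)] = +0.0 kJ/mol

Products: 2·(+0.0) + 4·(+0.0) + 1·(-393.5) + 2·(-285.8) = -965.1
Reactants: 3·(-74.8) + 2·(+0.0) = -224.4
ΔH°rxn = (-965.1) − (-224.4) = -740.7 kJ/mol

ΔH°rxn = -740.7 kJ/mol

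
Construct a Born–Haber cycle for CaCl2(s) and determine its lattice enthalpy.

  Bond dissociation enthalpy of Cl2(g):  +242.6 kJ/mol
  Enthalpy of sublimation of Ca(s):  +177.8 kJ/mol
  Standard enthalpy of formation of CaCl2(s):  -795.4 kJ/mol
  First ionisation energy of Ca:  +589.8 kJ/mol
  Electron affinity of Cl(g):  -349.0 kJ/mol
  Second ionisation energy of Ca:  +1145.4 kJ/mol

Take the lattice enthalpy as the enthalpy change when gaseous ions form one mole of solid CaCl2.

ΔHf° = 1·ΔHsub + 1·(ΣIE) + 1·D(Cl2) + 2·EA + U
-795.4 = 1·(+177.8) + 1·(+1735.2) + 1·(+242.6) + 2·(-349.0) + U
U = -795.4 − (+1457.6) = -2253.0 kJ/mol

U = -2253.0 kJ/mol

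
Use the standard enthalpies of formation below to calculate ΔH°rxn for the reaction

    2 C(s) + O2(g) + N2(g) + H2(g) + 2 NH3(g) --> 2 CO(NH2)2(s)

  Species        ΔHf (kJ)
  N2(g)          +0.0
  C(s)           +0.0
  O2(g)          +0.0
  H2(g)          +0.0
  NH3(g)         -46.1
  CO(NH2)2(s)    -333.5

ΔH°rxn = -574.8 kJ

Products: 2·(-333.5) = -667.0
Reactants: 2·(+0.0) + 1·(+0.0) + 1·(+0.0) + 1·(+0.0) + 2·(-46.1) = -92.2
ΔH°rxn = (-667.0) − (-92.2) = -574.8 kJ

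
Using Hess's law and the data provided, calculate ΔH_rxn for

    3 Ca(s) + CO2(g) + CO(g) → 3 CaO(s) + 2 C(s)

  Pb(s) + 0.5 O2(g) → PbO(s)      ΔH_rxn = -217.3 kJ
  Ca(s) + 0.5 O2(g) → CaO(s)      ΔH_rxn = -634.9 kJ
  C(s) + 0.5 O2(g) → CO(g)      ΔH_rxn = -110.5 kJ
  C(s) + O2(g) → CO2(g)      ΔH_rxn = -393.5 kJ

equation 1: not needed.
equation 2 × 3: (3)·(-634.9) = -1904.7 kJ
equation 3 reversed: +110.5 kJ
equation 4 reversed: +393.5 kJ
Summing the manipulated equations, ΔH_rxn = (-1904.7) + (+110.5) + (+393.5) = -1400.7 kJ

ΔH_rxn = -1400.7 kJ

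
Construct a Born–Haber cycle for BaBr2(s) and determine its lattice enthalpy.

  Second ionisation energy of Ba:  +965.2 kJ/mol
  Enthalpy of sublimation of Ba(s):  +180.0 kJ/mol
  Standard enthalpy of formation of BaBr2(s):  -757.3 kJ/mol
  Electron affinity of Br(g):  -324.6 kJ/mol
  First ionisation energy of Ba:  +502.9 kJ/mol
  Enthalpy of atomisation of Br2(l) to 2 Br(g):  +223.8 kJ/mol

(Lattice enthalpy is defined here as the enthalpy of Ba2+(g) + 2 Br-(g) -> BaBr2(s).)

U = -1980.0 kJ/mol

ΔHf° = 1·ΔHsub + 1·(ΣIE) + 1·D(Br2) + 2·EA + U
-757.3 = 1·(+180.0) + 1·(+1468.1) + 1·(+223.8) + 2·(-324.6) + U
U = -757.3 − (+1222.7) = -1980.0 kJ/mol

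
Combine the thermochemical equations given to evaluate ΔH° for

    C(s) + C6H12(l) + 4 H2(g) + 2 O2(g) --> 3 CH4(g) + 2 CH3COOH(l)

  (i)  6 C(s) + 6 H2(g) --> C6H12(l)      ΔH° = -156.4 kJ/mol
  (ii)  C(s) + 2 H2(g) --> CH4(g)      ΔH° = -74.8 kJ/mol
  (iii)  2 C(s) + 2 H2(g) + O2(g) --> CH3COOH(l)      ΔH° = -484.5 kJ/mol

(i) reversed (C6H12(l) must end up as a reactant): +156.4 kJ/mol
(ii) × 3 (×3 to match 3 CH4(g) in the target): (3)·(-74.8) = -224.4 kJ/mol
(iii) × 2 (scale by 2 for the 2 CH3COOH(l)): (2)·(-484.5) = -969.0 kJ/mol
ΔH° = (-1)·(-156.4) + (3)·(-74.8) + (2)·(-484.5) = -1037.0 kJ/mol

ΔH° = -1037.0 kJ/mol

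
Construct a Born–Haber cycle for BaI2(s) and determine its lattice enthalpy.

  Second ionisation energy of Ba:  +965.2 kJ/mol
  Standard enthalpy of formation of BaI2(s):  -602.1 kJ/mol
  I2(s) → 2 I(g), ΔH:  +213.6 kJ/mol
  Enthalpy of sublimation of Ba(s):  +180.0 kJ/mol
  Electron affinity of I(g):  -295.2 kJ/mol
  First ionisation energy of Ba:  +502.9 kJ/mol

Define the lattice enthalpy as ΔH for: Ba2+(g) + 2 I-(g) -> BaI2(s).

ΔHf° = 1·ΔHsub + 1·(ΣIE) + 1·D(I2) + 2·EA + U
-602.1 = 1·(+180.0) + 1·(+1468.1) + 1·(+213.6) + 2·(-295.2) + U
U = -602.1 − (+1271.3) = -1873.4 kJ/mol

U = -1873.4 kJ/mol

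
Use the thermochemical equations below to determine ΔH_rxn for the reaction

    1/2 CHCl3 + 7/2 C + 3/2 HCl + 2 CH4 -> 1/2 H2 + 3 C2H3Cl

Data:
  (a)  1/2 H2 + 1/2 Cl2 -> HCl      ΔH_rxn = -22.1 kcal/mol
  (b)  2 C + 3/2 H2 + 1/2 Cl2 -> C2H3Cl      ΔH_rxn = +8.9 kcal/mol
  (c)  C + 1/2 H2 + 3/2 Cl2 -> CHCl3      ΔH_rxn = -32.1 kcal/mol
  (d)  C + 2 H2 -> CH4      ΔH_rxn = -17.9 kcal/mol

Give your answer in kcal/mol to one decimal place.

ΔH_rxn = 111.7 kcal/mol

(a) reversed and × 3/2: (-3/2)·(-22.1) = +33.15 kcal/mol
(b) × 3: (3)·(+8.9) = +26.7 kcal/mol
(c) reversed and × 1/2: (-1/2)·(-32.1) = +16.05 kcal/mol
(d) reversed and × 2: (-2)·(-17.9) = +35.8 kcal/mol
Combining the equations, ΔH_rxn = (-3/2)·(-22.1) + (3)·(+8.9) + (-1/2)·(-32.1) + (-2)·(-17.9) = 111.7 kcal/mol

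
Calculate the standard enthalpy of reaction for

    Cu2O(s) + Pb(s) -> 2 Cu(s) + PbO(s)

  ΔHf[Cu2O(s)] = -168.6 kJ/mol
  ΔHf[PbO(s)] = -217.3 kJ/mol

ΔH°rxn = -48.7 kJ/mol

Products: 2·(+0.0) + 1·(-217.3) = -217.3
Reactants: 1·(-168.6) + 1·(+0.0) = -168.6
ΔH°rxn = (-217.3) − (-168.6) = -48.7 kJ/mol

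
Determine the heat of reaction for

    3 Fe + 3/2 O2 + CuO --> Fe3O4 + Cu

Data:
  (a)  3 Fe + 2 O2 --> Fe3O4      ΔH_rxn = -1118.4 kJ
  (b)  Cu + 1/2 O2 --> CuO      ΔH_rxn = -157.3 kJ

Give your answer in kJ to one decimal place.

(a) as written: -1118.4 kJ
(b) reversed: +157.3 kJ
ΔH_rxn = (-1118.4) + (+157.3) = -961.1 kJ

ΔH_rxn = -961.1 kJ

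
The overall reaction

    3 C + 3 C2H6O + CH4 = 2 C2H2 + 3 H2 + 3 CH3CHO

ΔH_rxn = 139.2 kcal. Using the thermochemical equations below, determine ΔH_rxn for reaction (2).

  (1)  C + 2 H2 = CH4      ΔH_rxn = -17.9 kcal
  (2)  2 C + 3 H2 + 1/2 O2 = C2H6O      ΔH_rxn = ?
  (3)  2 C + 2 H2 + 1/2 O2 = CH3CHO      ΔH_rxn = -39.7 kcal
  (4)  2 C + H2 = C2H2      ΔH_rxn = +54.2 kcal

ΔH_rxn = -44.0 kcal

(1) reversed (CH4 must end up as a reactant): +17.9 kcal
(2) reversed and × 3 (reverse to put C2H6O on the reactant side; ×3 to match 3 C2H6O in the target): contributes −3·x
(3) × 3 (×3 to match 3 CH3CHO in the target): (3)·(-39.7) = -119.1 kcal
(4) × 2 (scale by 2 for the 2 C2H2): (2)·(+54.2) = +108.4 kcal
+139.2 = (+17.9) + (-119.1) + (+108.4) − 3·x
x = (+139.2 − (+7.2)) / (-3) = -44.0 kcal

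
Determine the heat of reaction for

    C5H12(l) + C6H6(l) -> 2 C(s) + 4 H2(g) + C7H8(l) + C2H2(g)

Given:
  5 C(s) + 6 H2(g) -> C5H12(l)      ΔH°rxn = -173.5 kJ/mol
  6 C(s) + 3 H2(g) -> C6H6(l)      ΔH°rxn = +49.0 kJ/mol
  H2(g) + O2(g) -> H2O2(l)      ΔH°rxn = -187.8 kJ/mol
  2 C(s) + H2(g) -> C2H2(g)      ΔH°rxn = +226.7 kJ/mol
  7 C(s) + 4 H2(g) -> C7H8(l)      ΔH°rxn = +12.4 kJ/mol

equation 1 reversed (reverse to put C5H12(l) on the reactant side): +173.5 kJ/mol
equation 2 reversed (reverse to put C6H6(l) on the reactant side): -49.0 kJ/mol
equation 3: not needed (O2(g) appears nowhere else).
equation 4 as written (C2H2(g) already on the product side): +226.7 kJ/mol
equation 5 as written (C7H8(l) already on the product side): +12.4 kJ/mol
ΔH°rxn = (-1)·(-173.5) + (-1)·(+49.0) + (1)·(+226.7) + (1)·(+12.4) = 363.6 kJ/mol

ΔH°rxn = 363.6 kJ/mol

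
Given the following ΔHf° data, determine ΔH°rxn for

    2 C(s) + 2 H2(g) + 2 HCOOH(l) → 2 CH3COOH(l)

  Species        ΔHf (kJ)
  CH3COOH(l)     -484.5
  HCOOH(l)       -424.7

ΔH°rxn = -119.6 kJ

Products: 2·(-484.5) = -969.0
Reactants: 2·(+0.0) + 2·(+0.0) + 2·(-424.7) = -849.4
ΔH°rxn = (-969.0) − (-849.4) = -119.6 kJ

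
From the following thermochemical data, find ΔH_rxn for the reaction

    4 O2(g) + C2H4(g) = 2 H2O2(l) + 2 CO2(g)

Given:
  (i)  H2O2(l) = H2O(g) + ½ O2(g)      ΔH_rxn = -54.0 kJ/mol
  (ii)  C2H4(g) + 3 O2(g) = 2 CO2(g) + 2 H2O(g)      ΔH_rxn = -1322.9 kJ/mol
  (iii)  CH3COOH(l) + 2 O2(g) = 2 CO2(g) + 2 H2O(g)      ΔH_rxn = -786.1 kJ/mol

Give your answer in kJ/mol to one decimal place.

(i) reversed and × 2 (reverse to put H2O2(l) on the product side; scale by 2 for the 2 H2O2(l)): (-2)·(-54.0) = +108.0 kJ/mol
(ii) as written (C2H4(g) already on the reactant side): -1322.9 kJ/mol
(iii): not needed (CH3COOH(l) appears nowhere else).
ΔH_rxn = (-2)·(-54.0) + (1)·(-1322.9) = -1214.9 kJ/mol

ΔH_rxn = -1214.9 kJ/mol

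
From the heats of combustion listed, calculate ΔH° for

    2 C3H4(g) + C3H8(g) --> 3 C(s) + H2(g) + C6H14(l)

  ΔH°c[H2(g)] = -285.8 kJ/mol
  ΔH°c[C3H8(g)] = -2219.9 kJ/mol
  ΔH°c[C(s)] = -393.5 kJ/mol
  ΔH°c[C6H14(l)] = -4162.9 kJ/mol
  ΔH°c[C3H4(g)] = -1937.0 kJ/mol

ΔH° = -464.7 kJ/mol

With combustion enthalpies, reactants minus products:
= [2·(-1937.0) + 1·(-2219.9)] − [3·(-393.5) + 1·(-285.8) + 1·(-4162.9)]
= -464.7 kJ/mol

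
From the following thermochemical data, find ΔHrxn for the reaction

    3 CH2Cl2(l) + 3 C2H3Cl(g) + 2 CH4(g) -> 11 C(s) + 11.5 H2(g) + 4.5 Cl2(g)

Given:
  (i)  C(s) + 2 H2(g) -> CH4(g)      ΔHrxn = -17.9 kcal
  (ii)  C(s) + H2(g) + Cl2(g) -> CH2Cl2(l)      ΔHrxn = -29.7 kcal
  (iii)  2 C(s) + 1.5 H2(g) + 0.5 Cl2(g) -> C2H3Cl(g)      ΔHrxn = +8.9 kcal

(i) reversed and × 2 (reverse to put CH4(g) on the reactant side; ×2 to match 2 CH4(g) in the target): (-2)·(-17.9) = +35.8 kcal
(ii) reversed and × 3 (CH2Cl2(l) must end up as a reactant; scale by 3 for the 3 CH2Cl2(l)): (-3)·(-29.7) = +89.1 kcal
(iii) reversed and × 3 (reverse to put C2H3Cl(g) on the reactant side; ×3 to match 3 C2H3Cl(g) in the target): (-3)·(+8.9) = -26.7 kcal
Summing the manipulated equations, ΔHrxn = (-2)·(-17.9) + (-3)·(-29.7) + (-3)·(+8.9) = 98.2 kcal

ΔHrxn = 98.2 kcal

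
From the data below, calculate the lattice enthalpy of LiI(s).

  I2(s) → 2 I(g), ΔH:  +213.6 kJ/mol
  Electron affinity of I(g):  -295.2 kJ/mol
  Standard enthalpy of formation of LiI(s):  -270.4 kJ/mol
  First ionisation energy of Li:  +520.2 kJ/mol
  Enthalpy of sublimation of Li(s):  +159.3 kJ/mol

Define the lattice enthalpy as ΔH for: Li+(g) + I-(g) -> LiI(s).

U = -761.5 kJ/mol

ΔHf° = 1·ΔHsub + 1·(ΣIE) + 1/2·D(I2) + 1·EA + U
-270.4 = 1·(+159.3) + 1·(+520.2) + 1/2·(+213.6) + 1·(-295.2) + U
U = -270.4 − (+491.1) = -761.5 kJ/mol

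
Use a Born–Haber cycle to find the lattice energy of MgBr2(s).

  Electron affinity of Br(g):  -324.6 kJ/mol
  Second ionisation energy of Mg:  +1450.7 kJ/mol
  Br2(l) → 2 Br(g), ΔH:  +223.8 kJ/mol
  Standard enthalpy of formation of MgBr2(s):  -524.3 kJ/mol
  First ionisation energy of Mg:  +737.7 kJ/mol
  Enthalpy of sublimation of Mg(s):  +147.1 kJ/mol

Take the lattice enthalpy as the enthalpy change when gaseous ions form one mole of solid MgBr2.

U = -2434.4 kJ/mol

ΔHf° = 1·ΔHsub + 1·(ΣIE) + 1·D(Br2) + 2·EA + U
-524.3 = 1·(+147.1) + 1·(+2188.4) + 1·(+223.8) + 2·(-324.6) + U
U = -524.3 − (+1910.1) = -2434.4 kJ/mol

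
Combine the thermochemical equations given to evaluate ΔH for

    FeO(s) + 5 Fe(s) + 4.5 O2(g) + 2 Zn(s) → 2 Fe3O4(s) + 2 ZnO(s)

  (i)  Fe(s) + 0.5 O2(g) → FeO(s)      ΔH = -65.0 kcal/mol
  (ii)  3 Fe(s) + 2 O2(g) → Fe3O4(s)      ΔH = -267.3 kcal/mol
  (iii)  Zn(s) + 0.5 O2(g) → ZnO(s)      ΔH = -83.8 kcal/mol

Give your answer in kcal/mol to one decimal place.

(i) reversed: +65.0 kcal/mol
(ii) × 2: (2)·(-267.3) = -534.6 kcal/mol
(iii) × 2: (2)·(-83.8) = -167.6 kcal/mol
ΔH = (+65.0) + (-534.6) + (-167.6) = -637.2 kcal/mol

ΔH = -637.2 kcal/mol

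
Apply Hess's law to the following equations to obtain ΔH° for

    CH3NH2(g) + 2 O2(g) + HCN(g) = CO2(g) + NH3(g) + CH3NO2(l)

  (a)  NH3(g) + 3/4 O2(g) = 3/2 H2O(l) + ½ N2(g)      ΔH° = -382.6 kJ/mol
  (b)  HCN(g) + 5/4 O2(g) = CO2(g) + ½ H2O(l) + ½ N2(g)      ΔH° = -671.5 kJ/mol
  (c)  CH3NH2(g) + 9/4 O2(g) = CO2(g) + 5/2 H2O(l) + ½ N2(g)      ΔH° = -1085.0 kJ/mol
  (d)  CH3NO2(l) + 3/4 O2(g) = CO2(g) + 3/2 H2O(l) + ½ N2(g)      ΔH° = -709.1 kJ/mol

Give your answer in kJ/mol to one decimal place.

ΔH° = -664.8 kJ/mol

(a) reversed (NH3(g) must end up as a product): +382.6 kJ/mol
(b) as written (HCN(g) already on the reactant side): -671.5 kJ/mol
(c) as written (CH3NH2(g) already on the reactant side): -1085.0 kJ/mol
(d) reversed (CH3NO2(l) must end up as a product): +709.1 kJ/mol
ΔH° = (-1)·(-382.6) + (1)·(-671.5) + (1)·(-1085.0) + (-1)·(-709.1) = -664.8 kJ/mol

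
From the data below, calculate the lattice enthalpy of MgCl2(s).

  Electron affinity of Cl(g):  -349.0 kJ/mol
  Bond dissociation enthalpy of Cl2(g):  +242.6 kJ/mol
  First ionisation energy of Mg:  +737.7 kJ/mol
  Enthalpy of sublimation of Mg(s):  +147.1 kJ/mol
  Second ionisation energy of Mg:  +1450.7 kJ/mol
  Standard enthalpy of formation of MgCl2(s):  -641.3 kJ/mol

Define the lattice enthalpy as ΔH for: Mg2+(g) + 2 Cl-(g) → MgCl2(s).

ΔHf° = 1·ΔHsub + 1·(ΣIE) + 1·D(Cl2) + 2·EA + U
-641.3 = 1·(+147.1) + 1·(+2188.4) + 1·(+242.6) + 2·(-349.0) + U
U = -641.3 − (+1880.1) = -2521.4 kJ/mol

U = -2521.4 kJ/mol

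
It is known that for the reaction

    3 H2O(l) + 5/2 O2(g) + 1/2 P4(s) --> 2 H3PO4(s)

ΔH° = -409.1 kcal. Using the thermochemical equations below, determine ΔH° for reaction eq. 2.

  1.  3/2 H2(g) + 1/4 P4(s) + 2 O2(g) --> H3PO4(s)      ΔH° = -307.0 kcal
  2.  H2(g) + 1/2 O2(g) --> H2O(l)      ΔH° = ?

ΔH° = -68.3 kcal

eq. 1 × 2 (scale by 2 for the 2 H3PO4(s)): (2)·(-307.0) = -614.0 kcal
eq. 2 reversed and × 3 (H2O(l) must end up as a reactant; scale by 3 for the 3 H2O(l)): contributes −3·x
-409.1 = (-614.0) − 3·x
x = (-409.1 − (-614.0)) / (-3) = -68.3 kcal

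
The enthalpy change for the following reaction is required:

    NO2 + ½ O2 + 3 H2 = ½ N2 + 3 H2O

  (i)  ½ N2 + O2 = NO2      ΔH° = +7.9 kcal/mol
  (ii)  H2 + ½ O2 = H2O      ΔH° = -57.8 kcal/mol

ΔH° = -181.3 kcal/mol

(i) reversed: -7.9 kcal/mol
(ii) × 3: (3)·(-57.8) = -173.4 kcal/mol
Since enthalpy is a state function, ΔH° = (-7.9) + (-173.4) = -181.3 kcal/mol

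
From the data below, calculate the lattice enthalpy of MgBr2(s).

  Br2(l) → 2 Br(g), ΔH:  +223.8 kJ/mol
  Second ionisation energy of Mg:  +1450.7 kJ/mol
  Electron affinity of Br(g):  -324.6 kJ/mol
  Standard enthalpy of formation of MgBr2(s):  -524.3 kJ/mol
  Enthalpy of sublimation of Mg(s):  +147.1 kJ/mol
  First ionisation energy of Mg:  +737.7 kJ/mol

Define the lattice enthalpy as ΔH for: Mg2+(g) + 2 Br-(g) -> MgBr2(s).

U = -2434.4 kJ/mol

ΔHf° = 1·ΔHsub + 1·(ΣIE) + 1·D(Br2) + 2·EA + U
-524.3 = 1·(+147.1) + 1·(+2188.4) + 1·(+223.8) + 2·(-324.6) + U
U = -524.3 − (+1910.1) = -2434.4 kJ/mol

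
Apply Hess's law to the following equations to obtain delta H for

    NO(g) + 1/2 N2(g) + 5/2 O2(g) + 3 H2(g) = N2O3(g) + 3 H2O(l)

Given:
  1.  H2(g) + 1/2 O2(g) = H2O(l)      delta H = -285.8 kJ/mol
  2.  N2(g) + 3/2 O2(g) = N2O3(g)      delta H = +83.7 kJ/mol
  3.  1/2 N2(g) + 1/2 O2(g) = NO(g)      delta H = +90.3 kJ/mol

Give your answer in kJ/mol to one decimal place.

eq. 1 × 3 (scale by 3 for the 3 H2O(l)): (3)·(-285.8) = -857.4 kJ/mol
eq. 2 as written (N2O3(g) already on the product side): +83.7 kJ/mol
eq. 3 reversed (NO(g) must end up as a reactant): -90.3 kJ/mol
Combining the equations, delta H = (-857.4) + (+83.7) + (-90.3) = -864.0 kJ/mol

delta H = -864.0 kJ/mol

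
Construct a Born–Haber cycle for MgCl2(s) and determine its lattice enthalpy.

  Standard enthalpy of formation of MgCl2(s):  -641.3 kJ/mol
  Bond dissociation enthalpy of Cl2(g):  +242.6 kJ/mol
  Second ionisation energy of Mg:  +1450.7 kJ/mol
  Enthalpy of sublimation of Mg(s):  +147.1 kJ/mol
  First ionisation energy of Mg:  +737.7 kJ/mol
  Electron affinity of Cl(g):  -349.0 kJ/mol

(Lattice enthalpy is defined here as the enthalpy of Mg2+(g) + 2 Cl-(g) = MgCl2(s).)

ΔHf° = 1·ΔHsub + 1·(ΣIE) + 1·D(Cl2) + 2·EA + U
-641.3 = 1·(+147.1) + 1·(+2188.4) + 1·(+242.6) + 2·(-349.0) + U
U = -641.3 − (+1880.1) = -2521.4 kJ/mol

U = -2521.4 kJ/mol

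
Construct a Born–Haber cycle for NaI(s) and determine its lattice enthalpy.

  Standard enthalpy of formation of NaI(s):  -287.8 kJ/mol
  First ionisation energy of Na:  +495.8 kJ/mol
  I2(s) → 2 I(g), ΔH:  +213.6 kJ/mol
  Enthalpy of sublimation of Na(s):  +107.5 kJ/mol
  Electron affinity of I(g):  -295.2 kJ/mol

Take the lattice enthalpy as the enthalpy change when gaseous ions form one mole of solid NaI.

ΔHf° = 1·ΔHsub + 1·(ΣIE) + 1/2·D(I2) + 1·EA + U
-287.8 = 1·(+107.5) + 1·(+495.8) + 1/2·(+213.6) + 1·(-295.2) + U
U = -287.8 − (+414.9) = -702.7 kJ/mol

U = -702.7 kJ/mol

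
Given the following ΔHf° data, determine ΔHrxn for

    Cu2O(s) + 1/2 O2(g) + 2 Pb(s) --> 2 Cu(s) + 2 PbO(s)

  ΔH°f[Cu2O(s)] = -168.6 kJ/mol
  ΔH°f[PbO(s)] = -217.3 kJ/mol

ΔHrxn = -266.0 kJ/mol

ΔH°rxn = Σ nΔHf°(products) − Σ nΔHf°(reactants).
Products: 2·(+0.0) + 2·(-217.3) = -434.6
Reactants: 1·(-168.6) + 1/2·(+0.0) + 2·(+0.0) = -168.6
ΔHrxn = (-434.6) − (-168.6) = -266.0 kJ/mol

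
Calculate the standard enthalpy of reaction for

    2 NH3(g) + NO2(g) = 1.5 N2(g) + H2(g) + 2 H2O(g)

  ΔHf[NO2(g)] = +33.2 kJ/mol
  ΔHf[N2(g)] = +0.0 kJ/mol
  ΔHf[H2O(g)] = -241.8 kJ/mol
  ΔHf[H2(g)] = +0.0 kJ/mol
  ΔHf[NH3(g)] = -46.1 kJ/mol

Products: 3/2·(+0.0) + 1·(+0.0) + 2·(-241.8) = -483.6
Reactants: 2·(-46.1) + 1·(+33.2) = -59.0
ΔH_rxn = (-483.6) − (-59.0) = -424.6 kJ/mol

ΔH_rxn = -424.6 kJ/mol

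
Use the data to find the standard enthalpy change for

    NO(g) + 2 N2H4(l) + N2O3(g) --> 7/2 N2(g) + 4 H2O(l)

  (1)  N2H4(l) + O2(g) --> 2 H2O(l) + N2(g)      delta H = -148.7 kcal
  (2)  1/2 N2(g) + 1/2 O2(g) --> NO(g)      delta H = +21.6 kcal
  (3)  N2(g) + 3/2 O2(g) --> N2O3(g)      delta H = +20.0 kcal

(1) × 2: (2)·(-148.7) = -297.4 kcal
(2) reversed: -21.6 kcal
(3) reversed: -20.0 kcal
Summing the manipulated equations, delta H = (2)·(-148.7) + (-1)·(+21.6) + (-1)·(+20.0) = -339.0 kcal

delta H = -339.0 kcal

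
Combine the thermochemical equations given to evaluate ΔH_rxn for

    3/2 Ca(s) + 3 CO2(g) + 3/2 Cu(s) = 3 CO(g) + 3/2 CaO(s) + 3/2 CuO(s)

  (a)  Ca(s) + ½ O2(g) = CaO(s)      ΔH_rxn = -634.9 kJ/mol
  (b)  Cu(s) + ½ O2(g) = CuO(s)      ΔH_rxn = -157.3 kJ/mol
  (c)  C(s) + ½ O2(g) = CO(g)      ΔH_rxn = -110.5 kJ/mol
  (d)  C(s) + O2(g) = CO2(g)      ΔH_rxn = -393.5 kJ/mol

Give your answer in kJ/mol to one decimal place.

ΔH_rxn = -339.3 kJ/mol

(a) × 3/2 (scale by 3/2 for the 3/2 CaO(s)): (3/2)·(-634.9) = -952.35 kJ/mol
(b) × 3/2 (×3/2 to match 3/2 CuO(s) in the target): (3/2)·(-157.3) = -235.95 kJ/mol
(c) × 3 (×3 to match 3 CO(g) in the target): (3)·(-110.5) = -331.5 kJ/mol
(d) reversed and × 3 (CO2(g) must end up as a reactant; scale by 3 for the 3 CO2(g)): (-3)·(-393.5) = +1180.5 kJ/mol
ΔH_rxn = (3/2)·(-634.9) + (3/2)·(-157.3) + (3)·(-110.5) + (-3)·(-393.5) = -339.3 kJ/mol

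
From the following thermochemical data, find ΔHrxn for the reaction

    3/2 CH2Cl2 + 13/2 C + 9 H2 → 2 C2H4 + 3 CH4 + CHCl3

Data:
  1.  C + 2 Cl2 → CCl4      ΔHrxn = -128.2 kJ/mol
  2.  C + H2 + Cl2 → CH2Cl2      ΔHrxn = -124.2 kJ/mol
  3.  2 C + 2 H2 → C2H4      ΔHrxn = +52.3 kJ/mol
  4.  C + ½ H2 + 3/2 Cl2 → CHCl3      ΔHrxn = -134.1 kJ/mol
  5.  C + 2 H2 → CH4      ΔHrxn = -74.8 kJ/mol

ΔHrxn = -67.6 kJ/mol

eq. 1: not needed (CCl4 appears nowhere else).
eq. 2 reversed and × 3/2 (CH2Cl2 must end up as a reactant; scale by 3/2 for the 3/2 CH2Cl2): (-3/2)·(-124.2) = +186.3 kJ/mol
eq. 3 × 2 (scale by 2 for the 2 C2H4): (2)·(+52.3) = +104.6 kJ/mol
eq. 4 as written (CHCl3 already on the product side): -134.1 kJ/mol
eq. 5 × 3 (scale by 3 for the 3 CH4): (3)·(-74.8) = -224.4 kJ/mol
Since enthalpy is a state function, ΔHrxn = (+186.3) + (+104.6) + (-134.1) + (-224.4) = -67.6 kJ/mol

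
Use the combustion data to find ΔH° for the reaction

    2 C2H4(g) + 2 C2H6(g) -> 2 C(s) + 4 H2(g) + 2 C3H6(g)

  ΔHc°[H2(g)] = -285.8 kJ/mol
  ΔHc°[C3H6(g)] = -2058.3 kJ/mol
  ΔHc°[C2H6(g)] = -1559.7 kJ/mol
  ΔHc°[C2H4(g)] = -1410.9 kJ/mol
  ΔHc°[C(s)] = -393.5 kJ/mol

Using ΔH = Σ nΔHc°(reactants) − Σ nΔHc°(products):
= [2·(-1410.9) + 2·(-1559.7)] − [2·(-393.5) + 4·(-285.8) + 2·(-2058.3)]
= 105.6 kJ/mol

ΔH° = 105.6 kJ/mol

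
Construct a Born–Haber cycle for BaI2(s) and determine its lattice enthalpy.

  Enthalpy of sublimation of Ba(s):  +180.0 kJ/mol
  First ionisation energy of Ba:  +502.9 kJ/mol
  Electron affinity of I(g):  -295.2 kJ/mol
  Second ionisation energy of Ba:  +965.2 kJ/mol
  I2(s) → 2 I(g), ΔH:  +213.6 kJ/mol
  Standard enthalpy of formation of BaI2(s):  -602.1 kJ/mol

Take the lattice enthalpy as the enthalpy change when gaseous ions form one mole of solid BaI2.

ΔHf° = 1·ΔHsub + 1·(ΣIE) + 1·D(I2) + 2·EA + U
-602.1 = 1·(+180.0) + 1·(+1468.1) + 1·(+213.6) + 2·(-295.2) + U
U = -602.1 − (+1271.3) = -1873.4 kJ/mol

U = -1873.4 kJ/mol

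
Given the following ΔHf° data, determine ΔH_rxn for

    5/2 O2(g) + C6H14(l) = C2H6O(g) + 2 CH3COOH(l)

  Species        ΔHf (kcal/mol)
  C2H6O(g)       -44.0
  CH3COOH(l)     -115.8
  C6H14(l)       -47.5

Products: 1·(-44.0) + 2·(-115.8) = -275.6
Reactants: 5/2·(+0.0) + 1·(-47.5) = -47.5
ΔH_rxn = (-275.6) − (-47.5) = -228.1 kcal/mol

ΔH_rxn = -228.1 kcal/mol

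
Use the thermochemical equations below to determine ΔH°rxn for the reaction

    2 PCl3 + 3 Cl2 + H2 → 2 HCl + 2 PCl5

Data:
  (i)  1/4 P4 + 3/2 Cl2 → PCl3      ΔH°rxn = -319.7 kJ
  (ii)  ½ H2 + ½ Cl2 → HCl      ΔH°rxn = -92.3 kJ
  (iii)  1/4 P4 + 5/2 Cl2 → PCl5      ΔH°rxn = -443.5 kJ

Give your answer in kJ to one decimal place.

(i) reversed and × 2 (reverse to put PCl3 on the reactant side; ×2 to match 2 PCl3 in the target): (-2)·(-319.7) = +639.4 kJ
(ii) × 2 (×2 to match 2 HCl in the target): (2)·(-92.3) = -184.6 kJ
(iii) × 2 (×2 to match 2 PCl5 in the target): (2)·(-443.5) = -887.0 kJ
ΔH°rxn = (-2)·(-319.7) + (2)·(-92.3) + (2)·(-443.5) = -432.2 kJ

ΔH°rxn = -432.2 kJ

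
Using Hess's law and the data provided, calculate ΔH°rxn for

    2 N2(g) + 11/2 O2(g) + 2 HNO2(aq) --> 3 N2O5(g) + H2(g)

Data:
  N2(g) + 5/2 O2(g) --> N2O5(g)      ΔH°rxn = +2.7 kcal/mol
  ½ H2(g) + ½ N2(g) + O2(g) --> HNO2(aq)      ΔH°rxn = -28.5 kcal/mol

ΔH°rxn = 65.1 kcal/mol

equation 1 × 3 (×3 to match 3 N2O5(g) in the target): (3)·(+2.7) = +8.1 kcal/mol
equation 2 reversed and × 2 (reverse to put HNO2(aq) on the reactant side; ×2 to match 2 HNO2(aq) in the target): (-2)·(-28.5) = +57.0 kcal/mol
ΔH°rxn = (3)·(+2.7) + (-2)·(-28.5) = 65.1 kcal/mol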